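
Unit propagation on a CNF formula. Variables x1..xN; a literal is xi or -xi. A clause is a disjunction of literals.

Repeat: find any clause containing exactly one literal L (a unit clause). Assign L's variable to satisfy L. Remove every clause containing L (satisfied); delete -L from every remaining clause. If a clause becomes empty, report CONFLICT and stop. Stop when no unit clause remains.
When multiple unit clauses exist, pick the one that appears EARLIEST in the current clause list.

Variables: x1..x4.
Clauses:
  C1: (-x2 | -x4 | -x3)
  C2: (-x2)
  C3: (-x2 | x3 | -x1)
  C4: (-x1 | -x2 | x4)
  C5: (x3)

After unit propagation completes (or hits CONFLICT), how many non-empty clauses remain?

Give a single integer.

unit clause [-2] forces x2=F; simplify:
  satisfied 4 clause(s); 1 remain; assigned so far: [2]
unit clause [3] forces x3=T; simplify:
  satisfied 1 clause(s); 0 remain; assigned so far: [2, 3]

Answer: 0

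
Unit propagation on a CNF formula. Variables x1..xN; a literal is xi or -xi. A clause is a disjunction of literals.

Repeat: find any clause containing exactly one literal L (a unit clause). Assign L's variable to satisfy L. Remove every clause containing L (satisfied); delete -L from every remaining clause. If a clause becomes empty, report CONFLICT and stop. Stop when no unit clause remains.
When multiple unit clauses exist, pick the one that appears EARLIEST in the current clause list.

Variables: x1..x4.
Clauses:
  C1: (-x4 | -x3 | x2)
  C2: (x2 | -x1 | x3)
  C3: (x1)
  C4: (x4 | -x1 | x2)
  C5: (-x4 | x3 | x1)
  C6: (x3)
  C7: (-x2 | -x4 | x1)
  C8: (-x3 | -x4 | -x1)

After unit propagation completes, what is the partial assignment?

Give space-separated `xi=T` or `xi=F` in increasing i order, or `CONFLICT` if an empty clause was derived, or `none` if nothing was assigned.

Answer: x1=T x2=T x3=T x4=F

Derivation:
unit clause [1] forces x1=T; simplify:
  drop -1 from [2, -1, 3] -> [2, 3]
  drop -1 from [4, -1, 2] -> [4, 2]
  drop -1 from [-3, -4, -1] -> [-3, -4]
  satisfied 3 clause(s); 5 remain; assigned so far: [1]
unit clause [3] forces x3=T; simplify:
  drop -3 from [-4, -3, 2] -> [-4, 2]
  drop -3 from [-3, -4] -> [-4]
  satisfied 2 clause(s); 3 remain; assigned so far: [1, 3]
unit clause [-4] forces x4=F; simplify:
  drop 4 from [4, 2] -> [2]
  satisfied 2 clause(s); 1 remain; assigned so far: [1, 3, 4]
unit clause [2] forces x2=T; simplify:
  satisfied 1 clause(s); 0 remain; assigned so far: [1, 2, 3, 4]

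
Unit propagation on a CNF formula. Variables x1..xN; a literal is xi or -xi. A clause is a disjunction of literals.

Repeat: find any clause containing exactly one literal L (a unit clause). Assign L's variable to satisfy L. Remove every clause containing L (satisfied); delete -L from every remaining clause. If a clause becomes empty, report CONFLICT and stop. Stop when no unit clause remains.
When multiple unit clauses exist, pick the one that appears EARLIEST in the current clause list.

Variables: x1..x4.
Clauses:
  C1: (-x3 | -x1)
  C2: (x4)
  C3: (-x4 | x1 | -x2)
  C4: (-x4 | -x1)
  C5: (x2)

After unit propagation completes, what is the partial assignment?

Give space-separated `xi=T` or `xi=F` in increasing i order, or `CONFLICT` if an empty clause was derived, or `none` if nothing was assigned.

Answer: CONFLICT

Derivation:
unit clause [4] forces x4=T; simplify:
  drop -4 from [-4, 1, -2] -> [1, -2]
  drop -4 from [-4, -1] -> [-1]
  satisfied 1 clause(s); 4 remain; assigned so far: [4]
unit clause [-1] forces x1=F; simplify:
  drop 1 from [1, -2] -> [-2]
  satisfied 2 clause(s); 2 remain; assigned so far: [1, 4]
unit clause [-2] forces x2=F; simplify:
  drop 2 from [2] -> [] (empty!)
  satisfied 1 clause(s); 1 remain; assigned so far: [1, 2, 4]
CONFLICT (empty clause)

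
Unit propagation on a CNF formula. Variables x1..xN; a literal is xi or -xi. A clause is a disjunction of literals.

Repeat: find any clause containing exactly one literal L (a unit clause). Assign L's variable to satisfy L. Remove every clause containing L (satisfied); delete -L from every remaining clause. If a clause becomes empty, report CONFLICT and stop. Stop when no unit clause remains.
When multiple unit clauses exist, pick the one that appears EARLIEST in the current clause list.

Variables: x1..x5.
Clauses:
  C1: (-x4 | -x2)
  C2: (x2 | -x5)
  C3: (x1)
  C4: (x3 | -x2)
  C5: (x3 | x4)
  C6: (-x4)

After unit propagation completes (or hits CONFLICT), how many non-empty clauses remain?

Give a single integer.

unit clause [1] forces x1=T; simplify:
  satisfied 1 clause(s); 5 remain; assigned so far: [1]
unit clause [-4] forces x4=F; simplify:
  drop 4 from [3, 4] -> [3]
  satisfied 2 clause(s); 3 remain; assigned so far: [1, 4]
unit clause [3] forces x3=T; simplify:
  satisfied 2 clause(s); 1 remain; assigned so far: [1, 3, 4]

Answer: 1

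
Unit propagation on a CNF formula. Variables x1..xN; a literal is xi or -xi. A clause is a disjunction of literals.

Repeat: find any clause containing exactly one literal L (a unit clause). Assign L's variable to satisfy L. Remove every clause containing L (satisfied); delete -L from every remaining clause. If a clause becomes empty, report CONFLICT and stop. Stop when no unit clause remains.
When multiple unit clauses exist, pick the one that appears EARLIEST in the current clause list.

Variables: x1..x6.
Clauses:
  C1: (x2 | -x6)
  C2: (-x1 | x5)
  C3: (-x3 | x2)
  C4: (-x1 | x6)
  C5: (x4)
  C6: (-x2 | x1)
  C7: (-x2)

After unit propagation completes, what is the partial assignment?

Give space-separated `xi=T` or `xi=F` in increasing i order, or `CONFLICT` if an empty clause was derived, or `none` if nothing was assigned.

unit clause [4] forces x4=T; simplify:
  satisfied 1 clause(s); 6 remain; assigned so far: [4]
unit clause [-2] forces x2=F; simplify:
  drop 2 from [2, -6] -> [-6]
  drop 2 from [-3, 2] -> [-3]
  satisfied 2 clause(s); 4 remain; assigned so far: [2, 4]
unit clause [-6] forces x6=F; simplify:
  drop 6 from [-1, 6] -> [-1]
  satisfied 1 clause(s); 3 remain; assigned so far: [2, 4, 6]
unit clause [-3] forces x3=F; simplify:
  satisfied 1 clause(s); 2 remain; assigned so far: [2, 3, 4, 6]
unit clause [-1] forces x1=F; simplify:
  satisfied 2 clause(s); 0 remain; assigned so far: [1, 2, 3, 4, 6]

Answer: x1=F x2=F x3=F x4=T x6=F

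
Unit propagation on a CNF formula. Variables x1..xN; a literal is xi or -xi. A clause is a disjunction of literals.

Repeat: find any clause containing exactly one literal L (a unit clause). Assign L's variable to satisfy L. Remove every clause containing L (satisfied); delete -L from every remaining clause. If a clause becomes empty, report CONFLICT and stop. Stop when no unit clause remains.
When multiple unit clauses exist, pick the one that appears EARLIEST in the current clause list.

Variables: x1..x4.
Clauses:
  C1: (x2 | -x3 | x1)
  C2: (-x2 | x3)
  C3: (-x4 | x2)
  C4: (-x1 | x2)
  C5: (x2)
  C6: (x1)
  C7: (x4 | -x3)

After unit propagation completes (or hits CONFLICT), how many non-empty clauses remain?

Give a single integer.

unit clause [2] forces x2=T; simplify:
  drop -2 from [-2, 3] -> [3]
  satisfied 4 clause(s); 3 remain; assigned so far: [2]
unit clause [3] forces x3=T; simplify:
  drop -3 from [4, -3] -> [4]
  satisfied 1 clause(s); 2 remain; assigned so far: [2, 3]
unit clause [1] forces x1=T; simplify:
  satisfied 1 clause(s); 1 remain; assigned so far: [1, 2, 3]
unit clause [4] forces x4=T; simplify:
  satisfied 1 clause(s); 0 remain; assigned so far: [1, 2, 3, 4]

Answer: 0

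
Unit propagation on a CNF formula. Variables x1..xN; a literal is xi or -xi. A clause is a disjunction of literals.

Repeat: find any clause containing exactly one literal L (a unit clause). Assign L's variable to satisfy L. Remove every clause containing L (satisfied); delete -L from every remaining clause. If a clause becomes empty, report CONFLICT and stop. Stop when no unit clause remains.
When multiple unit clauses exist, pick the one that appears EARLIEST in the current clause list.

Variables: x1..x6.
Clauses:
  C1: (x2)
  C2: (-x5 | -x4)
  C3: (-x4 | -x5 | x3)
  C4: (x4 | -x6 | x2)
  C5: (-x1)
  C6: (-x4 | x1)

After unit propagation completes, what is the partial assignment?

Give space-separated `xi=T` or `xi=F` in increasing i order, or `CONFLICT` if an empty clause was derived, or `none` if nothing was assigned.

unit clause [2] forces x2=T; simplify:
  satisfied 2 clause(s); 4 remain; assigned so far: [2]
unit clause [-1] forces x1=F; simplify:
  drop 1 from [-4, 1] -> [-4]
  satisfied 1 clause(s); 3 remain; assigned so far: [1, 2]
unit clause [-4] forces x4=F; simplify:
  satisfied 3 clause(s); 0 remain; assigned so far: [1, 2, 4]

Answer: x1=F x2=T x4=F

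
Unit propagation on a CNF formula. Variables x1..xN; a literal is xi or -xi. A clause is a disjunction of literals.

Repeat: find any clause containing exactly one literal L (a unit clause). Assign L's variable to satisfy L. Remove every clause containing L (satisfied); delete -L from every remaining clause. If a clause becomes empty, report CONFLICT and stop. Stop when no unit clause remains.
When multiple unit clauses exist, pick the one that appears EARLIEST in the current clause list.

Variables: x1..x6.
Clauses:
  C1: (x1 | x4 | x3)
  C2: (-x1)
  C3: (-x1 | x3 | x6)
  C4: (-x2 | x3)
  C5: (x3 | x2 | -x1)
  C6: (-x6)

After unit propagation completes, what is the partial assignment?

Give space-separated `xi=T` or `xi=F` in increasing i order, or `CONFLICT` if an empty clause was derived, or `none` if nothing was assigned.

unit clause [-1] forces x1=F; simplify:
  drop 1 from [1, 4, 3] -> [4, 3]
  satisfied 3 clause(s); 3 remain; assigned so far: [1]
unit clause [-6] forces x6=F; simplify:
  satisfied 1 clause(s); 2 remain; assigned so far: [1, 6]

Answer: x1=F x6=F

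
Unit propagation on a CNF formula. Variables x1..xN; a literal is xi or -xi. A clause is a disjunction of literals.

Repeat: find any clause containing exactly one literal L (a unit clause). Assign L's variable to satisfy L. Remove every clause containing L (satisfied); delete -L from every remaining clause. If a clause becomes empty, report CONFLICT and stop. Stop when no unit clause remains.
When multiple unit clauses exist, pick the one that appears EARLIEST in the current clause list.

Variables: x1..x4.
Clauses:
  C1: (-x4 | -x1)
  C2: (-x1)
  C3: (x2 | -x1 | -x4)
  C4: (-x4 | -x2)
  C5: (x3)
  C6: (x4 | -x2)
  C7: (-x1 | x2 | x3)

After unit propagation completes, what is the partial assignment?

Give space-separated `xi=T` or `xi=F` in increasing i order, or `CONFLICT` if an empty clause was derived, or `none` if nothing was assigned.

unit clause [-1] forces x1=F; simplify:
  satisfied 4 clause(s); 3 remain; assigned so far: [1]
unit clause [3] forces x3=T; simplify:
  satisfied 1 clause(s); 2 remain; assigned so far: [1, 3]

Answer: x1=F x3=T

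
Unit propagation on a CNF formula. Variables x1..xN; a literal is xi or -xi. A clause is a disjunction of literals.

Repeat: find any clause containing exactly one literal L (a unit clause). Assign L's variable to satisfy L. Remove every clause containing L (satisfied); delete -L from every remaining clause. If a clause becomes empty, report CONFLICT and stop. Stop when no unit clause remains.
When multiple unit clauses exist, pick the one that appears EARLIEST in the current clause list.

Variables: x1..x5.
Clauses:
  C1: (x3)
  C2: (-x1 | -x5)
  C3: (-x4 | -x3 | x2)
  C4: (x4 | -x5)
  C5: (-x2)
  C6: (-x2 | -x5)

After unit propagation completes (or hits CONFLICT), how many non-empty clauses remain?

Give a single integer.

Answer: 0

Derivation:
unit clause [3] forces x3=T; simplify:
  drop -3 from [-4, -3, 2] -> [-4, 2]
  satisfied 1 clause(s); 5 remain; assigned so far: [3]
unit clause [-2] forces x2=F; simplify:
  drop 2 from [-4, 2] -> [-4]
  satisfied 2 clause(s); 3 remain; assigned so far: [2, 3]
unit clause [-4] forces x4=F; simplify:
  drop 4 from [4, -5] -> [-5]
  satisfied 1 clause(s); 2 remain; assigned so far: [2, 3, 4]
unit clause [-5] forces x5=F; simplify:
  satisfied 2 clause(s); 0 remain; assigned so far: [2, 3, 4, 5]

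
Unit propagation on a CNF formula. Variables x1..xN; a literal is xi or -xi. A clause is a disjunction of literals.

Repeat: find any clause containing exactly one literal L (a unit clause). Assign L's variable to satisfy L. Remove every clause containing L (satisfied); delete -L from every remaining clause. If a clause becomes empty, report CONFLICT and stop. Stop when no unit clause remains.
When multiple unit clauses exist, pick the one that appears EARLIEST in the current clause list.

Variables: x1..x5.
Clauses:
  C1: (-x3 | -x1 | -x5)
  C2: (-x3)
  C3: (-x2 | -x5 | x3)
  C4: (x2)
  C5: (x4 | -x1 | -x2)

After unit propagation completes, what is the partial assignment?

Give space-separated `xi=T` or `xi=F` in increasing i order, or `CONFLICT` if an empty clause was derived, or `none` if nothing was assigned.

Answer: x2=T x3=F x5=F

Derivation:
unit clause [-3] forces x3=F; simplify:
  drop 3 from [-2, -5, 3] -> [-2, -5]
  satisfied 2 clause(s); 3 remain; assigned so far: [3]
unit clause [2] forces x2=T; simplify:
  drop -2 from [-2, -5] -> [-5]
  drop -2 from [4, -1, -2] -> [4, -1]
  satisfied 1 clause(s); 2 remain; assigned so far: [2, 3]
unit clause [-5] forces x5=F; simplify:
  satisfied 1 clause(s); 1 remain; assigned so far: [2, 3, 5]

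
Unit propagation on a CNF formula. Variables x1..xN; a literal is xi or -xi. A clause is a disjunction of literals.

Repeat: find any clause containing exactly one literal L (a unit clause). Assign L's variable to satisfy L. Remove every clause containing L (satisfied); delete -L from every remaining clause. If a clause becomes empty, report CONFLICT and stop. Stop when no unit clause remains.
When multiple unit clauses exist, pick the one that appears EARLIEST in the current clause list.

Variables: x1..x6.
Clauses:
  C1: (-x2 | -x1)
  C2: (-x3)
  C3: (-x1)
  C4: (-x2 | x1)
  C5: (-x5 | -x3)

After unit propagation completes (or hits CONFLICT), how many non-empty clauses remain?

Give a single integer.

Answer: 0

Derivation:
unit clause [-3] forces x3=F; simplify:
  satisfied 2 clause(s); 3 remain; assigned so far: [3]
unit clause [-1] forces x1=F; simplify:
  drop 1 from [-2, 1] -> [-2]
  satisfied 2 clause(s); 1 remain; assigned so far: [1, 3]
unit clause [-2] forces x2=F; simplify:
  satisfied 1 clause(s); 0 remain; assigned so far: [1, 2, 3]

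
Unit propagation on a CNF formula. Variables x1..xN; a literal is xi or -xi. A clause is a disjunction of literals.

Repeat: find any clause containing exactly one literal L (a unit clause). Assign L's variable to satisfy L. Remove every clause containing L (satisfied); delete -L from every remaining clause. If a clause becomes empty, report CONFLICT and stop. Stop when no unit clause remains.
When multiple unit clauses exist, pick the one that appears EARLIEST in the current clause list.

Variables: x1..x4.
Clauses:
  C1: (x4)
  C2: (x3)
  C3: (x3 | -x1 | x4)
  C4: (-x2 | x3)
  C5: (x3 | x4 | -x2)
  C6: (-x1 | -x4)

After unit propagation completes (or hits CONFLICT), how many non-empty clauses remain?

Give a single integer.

unit clause [4] forces x4=T; simplify:
  drop -4 from [-1, -4] -> [-1]
  satisfied 3 clause(s); 3 remain; assigned so far: [4]
unit clause [3] forces x3=T; simplify:
  satisfied 2 clause(s); 1 remain; assigned so far: [3, 4]
unit clause [-1] forces x1=F; simplify:
  satisfied 1 clause(s); 0 remain; assigned so far: [1, 3, 4]

Answer: 0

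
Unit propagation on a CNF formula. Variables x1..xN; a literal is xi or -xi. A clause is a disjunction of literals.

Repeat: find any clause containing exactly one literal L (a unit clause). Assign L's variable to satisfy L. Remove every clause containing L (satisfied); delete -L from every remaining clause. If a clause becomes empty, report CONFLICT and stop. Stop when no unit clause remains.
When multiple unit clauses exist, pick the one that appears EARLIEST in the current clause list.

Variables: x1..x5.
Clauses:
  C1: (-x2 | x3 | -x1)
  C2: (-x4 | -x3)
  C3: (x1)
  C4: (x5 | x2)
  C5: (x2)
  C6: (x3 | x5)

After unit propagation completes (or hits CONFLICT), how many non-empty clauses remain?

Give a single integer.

Answer: 0

Derivation:
unit clause [1] forces x1=T; simplify:
  drop -1 from [-2, 3, -1] -> [-2, 3]
  satisfied 1 clause(s); 5 remain; assigned so far: [1]
unit clause [2] forces x2=T; simplify:
  drop -2 from [-2, 3] -> [3]
  satisfied 2 clause(s); 3 remain; assigned so far: [1, 2]
unit clause [3] forces x3=T; simplify:
  drop -3 from [-4, -3] -> [-4]
  satisfied 2 clause(s); 1 remain; assigned so far: [1, 2, 3]
unit clause [-4] forces x4=F; simplify:
  satisfied 1 clause(s); 0 remain; assigned so far: [1, 2, 3, 4]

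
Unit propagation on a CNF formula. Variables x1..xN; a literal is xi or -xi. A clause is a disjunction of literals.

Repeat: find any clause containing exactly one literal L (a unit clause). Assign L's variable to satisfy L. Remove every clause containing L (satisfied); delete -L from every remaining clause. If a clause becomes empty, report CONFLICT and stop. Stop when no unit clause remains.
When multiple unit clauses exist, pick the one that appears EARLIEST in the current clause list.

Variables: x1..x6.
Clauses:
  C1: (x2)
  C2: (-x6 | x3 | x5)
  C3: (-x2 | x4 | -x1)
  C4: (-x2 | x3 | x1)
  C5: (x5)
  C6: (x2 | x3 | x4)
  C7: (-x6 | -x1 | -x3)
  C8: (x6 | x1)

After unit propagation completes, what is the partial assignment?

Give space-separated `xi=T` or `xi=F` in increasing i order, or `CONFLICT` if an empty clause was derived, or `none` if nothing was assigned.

unit clause [2] forces x2=T; simplify:
  drop -2 from [-2, 4, -1] -> [4, -1]
  drop -2 from [-2, 3, 1] -> [3, 1]
  satisfied 2 clause(s); 6 remain; assigned so far: [2]
unit clause [5] forces x5=T; simplify:
  satisfied 2 clause(s); 4 remain; assigned so far: [2, 5]

Answer: x2=T x5=T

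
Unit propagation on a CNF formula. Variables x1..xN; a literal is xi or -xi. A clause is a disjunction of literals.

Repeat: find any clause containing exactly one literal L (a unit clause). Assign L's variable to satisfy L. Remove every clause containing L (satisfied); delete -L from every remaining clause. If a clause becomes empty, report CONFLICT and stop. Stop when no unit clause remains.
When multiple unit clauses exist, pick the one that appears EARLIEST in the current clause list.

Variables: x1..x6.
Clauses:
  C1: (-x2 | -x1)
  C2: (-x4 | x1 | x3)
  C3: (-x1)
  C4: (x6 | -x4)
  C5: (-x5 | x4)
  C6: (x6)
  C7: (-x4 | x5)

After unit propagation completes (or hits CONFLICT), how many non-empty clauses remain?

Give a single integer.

Answer: 3

Derivation:
unit clause [-1] forces x1=F; simplify:
  drop 1 from [-4, 1, 3] -> [-4, 3]
  satisfied 2 clause(s); 5 remain; assigned so far: [1]
unit clause [6] forces x6=T; simplify:
  satisfied 2 clause(s); 3 remain; assigned so far: [1, 6]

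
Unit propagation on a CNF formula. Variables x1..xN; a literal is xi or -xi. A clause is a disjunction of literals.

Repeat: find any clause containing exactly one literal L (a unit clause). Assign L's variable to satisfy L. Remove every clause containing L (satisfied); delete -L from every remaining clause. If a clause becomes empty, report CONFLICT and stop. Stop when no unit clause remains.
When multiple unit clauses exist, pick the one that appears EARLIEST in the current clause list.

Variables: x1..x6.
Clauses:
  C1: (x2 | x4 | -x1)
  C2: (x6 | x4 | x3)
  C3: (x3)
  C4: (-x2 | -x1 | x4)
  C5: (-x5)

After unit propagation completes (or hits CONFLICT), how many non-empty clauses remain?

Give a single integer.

Answer: 2

Derivation:
unit clause [3] forces x3=T; simplify:
  satisfied 2 clause(s); 3 remain; assigned so far: [3]
unit clause [-5] forces x5=F; simplify:
  satisfied 1 clause(s); 2 remain; assigned so far: [3, 5]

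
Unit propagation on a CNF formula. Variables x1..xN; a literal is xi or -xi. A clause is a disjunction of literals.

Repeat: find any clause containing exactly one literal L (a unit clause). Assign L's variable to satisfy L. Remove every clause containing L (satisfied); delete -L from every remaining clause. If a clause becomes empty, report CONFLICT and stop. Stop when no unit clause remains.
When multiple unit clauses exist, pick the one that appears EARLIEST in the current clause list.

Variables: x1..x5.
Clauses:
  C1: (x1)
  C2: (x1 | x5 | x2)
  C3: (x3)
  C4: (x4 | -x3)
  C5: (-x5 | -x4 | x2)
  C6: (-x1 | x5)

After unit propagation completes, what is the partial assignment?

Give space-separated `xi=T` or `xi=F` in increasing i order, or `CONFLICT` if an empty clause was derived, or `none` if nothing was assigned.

unit clause [1] forces x1=T; simplify:
  drop -1 from [-1, 5] -> [5]
  satisfied 2 clause(s); 4 remain; assigned so far: [1]
unit clause [3] forces x3=T; simplify:
  drop -3 from [4, -3] -> [4]
  satisfied 1 clause(s); 3 remain; assigned so far: [1, 3]
unit clause [4] forces x4=T; simplify:
  drop -4 from [-5, -4, 2] -> [-5, 2]
  satisfied 1 clause(s); 2 remain; assigned so far: [1, 3, 4]
unit clause [5] forces x5=T; simplify:
  drop -5 from [-5, 2] -> [2]
  satisfied 1 clause(s); 1 remain; assigned so far: [1, 3, 4, 5]
unit clause [2] forces x2=T; simplify:
  satisfied 1 clause(s); 0 remain; assigned so far: [1, 2, 3, 4, 5]

Answer: x1=T x2=T x3=T x4=T x5=T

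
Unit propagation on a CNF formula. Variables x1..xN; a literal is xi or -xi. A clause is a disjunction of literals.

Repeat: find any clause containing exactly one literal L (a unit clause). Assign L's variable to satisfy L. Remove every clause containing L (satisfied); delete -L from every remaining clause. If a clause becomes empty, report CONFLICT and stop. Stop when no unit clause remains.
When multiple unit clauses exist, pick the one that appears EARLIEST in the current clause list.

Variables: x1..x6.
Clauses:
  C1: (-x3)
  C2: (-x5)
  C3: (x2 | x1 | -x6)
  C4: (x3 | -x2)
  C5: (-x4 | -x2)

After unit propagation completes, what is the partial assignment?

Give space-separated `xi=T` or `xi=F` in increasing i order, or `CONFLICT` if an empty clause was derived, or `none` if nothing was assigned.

Answer: x2=F x3=F x5=F

Derivation:
unit clause [-3] forces x3=F; simplify:
  drop 3 from [3, -2] -> [-2]
  satisfied 1 clause(s); 4 remain; assigned so far: [3]
unit clause [-5] forces x5=F; simplify:
  satisfied 1 clause(s); 3 remain; assigned so far: [3, 5]
unit clause [-2] forces x2=F; simplify:
  drop 2 from [2, 1, -6] -> [1, -6]
  satisfied 2 clause(s); 1 remain; assigned so far: [2, 3, 5]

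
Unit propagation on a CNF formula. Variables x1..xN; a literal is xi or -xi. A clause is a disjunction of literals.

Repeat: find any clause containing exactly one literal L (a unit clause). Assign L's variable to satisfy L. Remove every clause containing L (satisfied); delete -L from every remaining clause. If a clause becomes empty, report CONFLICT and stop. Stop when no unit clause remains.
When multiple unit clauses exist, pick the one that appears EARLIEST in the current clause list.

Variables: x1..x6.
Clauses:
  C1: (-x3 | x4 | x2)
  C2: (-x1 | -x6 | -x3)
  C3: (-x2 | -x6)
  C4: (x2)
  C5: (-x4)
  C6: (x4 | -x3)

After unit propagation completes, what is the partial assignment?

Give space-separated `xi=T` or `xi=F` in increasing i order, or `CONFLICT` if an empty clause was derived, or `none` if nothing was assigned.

Answer: x2=T x3=F x4=F x6=F

Derivation:
unit clause [2] forces x2=T; simplify:
  drop -2 from [-2, -6] -> [-6]
  satisfied 2 clause(s); 4 remain; assigned so far: [2]
unit clause [-6] forces x6=F; simplify:
  satisfied 2 clause(s); 2 remain; assigned so far: [2, 6]
unit clause [-4] forces x4=F; simplify:
  drop 4 from [4, -3] -> [-3]
  satisfied 1 clause(s); 1 remain; assigned so far: [2, 4, 6]
unit clause [-3] forces x3=F; simplify:
  satisfied 1 clause(s); 0 remain; assigned so far: [2, 3, 4, 6]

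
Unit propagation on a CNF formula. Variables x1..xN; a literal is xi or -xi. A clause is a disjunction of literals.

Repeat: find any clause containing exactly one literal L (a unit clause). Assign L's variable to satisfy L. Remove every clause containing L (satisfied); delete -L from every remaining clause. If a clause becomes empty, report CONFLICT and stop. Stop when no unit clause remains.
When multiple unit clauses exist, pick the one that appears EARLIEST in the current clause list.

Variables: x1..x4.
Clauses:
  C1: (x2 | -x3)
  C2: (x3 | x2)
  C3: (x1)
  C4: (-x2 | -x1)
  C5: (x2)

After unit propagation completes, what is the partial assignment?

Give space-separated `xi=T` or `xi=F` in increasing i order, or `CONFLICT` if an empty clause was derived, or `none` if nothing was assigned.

Answer: CONFLICT

Derivation:
unit clause [1] forces x1=T; simplify:
  drop -1 from [-2, -1] -> [-2]
  satisfied 1 clause(s); 4 remain; assigned so far: [1]
unit clause [-2] forces x2=F; simplify:
  drop 2 from [2, -3] -> [-3]
  drop 2 from [3, 2] -> [3]
  drop 2 from [2] -> [] (empty!)
  satisfied 1 clause(s); 3 remain; assigned so far: [1, 2]
CONFLICT (empty clause)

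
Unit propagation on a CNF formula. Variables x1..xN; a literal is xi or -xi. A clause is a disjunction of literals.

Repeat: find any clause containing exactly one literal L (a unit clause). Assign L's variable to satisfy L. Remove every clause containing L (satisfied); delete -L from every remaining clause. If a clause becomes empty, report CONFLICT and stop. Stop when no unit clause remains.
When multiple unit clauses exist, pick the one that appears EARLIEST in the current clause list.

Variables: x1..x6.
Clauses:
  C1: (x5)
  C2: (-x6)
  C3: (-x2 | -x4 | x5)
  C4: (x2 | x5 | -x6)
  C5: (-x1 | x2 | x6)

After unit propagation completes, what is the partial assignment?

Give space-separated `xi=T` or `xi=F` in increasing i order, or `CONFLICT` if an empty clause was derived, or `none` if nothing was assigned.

Answer: x5=T x6=F

Derivation:
unit clause [5] forces x5=T; simplify:
  satisfied 3 clause(s); 2 remain; assigned so far: [5]
unit clause [-6] forces x6=F; simplify:
  drop 6 from [-1, 2, 6] -> [-1, 2]
  satisfied 1 clause(s); 1 remain; assigned so far: [5, 6]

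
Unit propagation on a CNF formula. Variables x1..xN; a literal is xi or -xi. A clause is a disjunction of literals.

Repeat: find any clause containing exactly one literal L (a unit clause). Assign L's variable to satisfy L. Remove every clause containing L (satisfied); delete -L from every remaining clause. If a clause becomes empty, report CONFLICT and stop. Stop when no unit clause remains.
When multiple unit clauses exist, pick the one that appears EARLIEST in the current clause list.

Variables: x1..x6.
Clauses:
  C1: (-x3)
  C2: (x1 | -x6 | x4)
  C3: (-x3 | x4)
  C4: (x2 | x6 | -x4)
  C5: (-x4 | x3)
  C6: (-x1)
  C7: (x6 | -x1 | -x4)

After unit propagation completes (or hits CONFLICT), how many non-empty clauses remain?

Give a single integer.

Answer: 0

Derivation:
unit clause [-3] forces x3=F; simplify:
  drop 3 from [-4, 3] -> [-4]
  satisfied 2 clause(s); 5 remain; assigned so far: [3]
unit clause [-4] forces x4=F; simplify:
  drop 4 from [1, -6, 4] -> [1, -6]
  satisfied 3 clause(s); 2 remain; assigned so far: [3, 4]
unit clause [-1] forces x1=F; simplify:
  drop 1 from [1, -6] -> [-6]
  satisfied 1 clause(s); 1 remain; assigned so far: [1, 3, 4]
unit clause [-6] forces x6=F; simplify:
  satisfied 1 clause(s); 0 remain; assigned so far: [1, 3, 4, 6]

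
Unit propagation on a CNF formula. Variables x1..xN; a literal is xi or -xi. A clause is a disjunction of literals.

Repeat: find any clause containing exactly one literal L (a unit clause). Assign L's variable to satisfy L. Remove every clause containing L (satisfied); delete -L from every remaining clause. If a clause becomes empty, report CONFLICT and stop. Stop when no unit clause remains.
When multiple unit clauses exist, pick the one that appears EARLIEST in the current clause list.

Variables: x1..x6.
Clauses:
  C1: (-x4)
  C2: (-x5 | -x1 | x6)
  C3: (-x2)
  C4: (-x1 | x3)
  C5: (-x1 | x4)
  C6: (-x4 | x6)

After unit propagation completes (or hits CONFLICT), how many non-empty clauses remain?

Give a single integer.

unit clause [-4] forces x4=F; simplify:
  drop 4 from [-1, 4] -> [-1]
  satisfied 2 clause(s); 4 remain; assigned so far: [4]
unit clause [-2] forces x2=F; simplify:
  satisfied 1 clause(s); 3 remain; assigned so far: [2, 4]
unit clause [-1] forces x1=F; simplify:
  satisfied 3 clause(s); 0 remain; assigned so far: [1, 2, 4]

Answer: 0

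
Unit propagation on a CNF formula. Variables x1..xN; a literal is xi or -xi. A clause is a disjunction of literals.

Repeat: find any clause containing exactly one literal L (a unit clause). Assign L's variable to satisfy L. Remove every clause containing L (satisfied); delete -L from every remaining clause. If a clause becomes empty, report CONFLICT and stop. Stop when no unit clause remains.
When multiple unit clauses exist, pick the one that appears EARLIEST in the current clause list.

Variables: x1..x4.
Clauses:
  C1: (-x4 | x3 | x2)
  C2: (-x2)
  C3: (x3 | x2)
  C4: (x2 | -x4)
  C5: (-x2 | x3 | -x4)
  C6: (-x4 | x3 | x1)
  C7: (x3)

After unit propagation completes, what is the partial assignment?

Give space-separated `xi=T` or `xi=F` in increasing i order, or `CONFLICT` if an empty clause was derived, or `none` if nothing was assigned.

Answer: x2=F x3=T x4=F

Derivation:
unit clause [-2] forces x2=F; simplify:
  drop 2 from [-4, 3, 2] -> [-4, 3]
  drop 2 from [3, 2] -> [3]
  drop 2 from [2, -4] -> [-4]
  satisfied 2 clause(s); 5 remain; assigned so far: [2]
unit clause [3] forces x3=T; simplify:
  satisfied 4 clause(s); 1 remain; assigned so far: [2, 3]
unit clause [-4] forces x4=F; simplify:
  satisfied 1 clause(s); 0 remain; assigned so far: [2, 3, 4]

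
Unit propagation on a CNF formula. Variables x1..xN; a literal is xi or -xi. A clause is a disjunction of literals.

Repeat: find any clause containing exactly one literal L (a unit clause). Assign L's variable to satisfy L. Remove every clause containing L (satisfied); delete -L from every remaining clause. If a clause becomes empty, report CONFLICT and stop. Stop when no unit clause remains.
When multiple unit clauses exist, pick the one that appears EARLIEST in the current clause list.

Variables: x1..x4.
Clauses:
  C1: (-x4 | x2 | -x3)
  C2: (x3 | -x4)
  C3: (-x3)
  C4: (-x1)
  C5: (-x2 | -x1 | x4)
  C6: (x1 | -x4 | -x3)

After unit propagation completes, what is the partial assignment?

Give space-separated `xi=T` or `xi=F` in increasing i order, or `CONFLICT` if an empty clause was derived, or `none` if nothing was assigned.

unit clause [-3] forces x3=F; simplify:
  drop 3 from [3, -4] -> [-4]
  satisfied 3 clause(s); 3 remain; assigned so far: [3]
unit clause [-4] forces x4=F; simplify:
  drop 4 from [-2, -1, 4] -> [-2, -1]
  satisfied 1 clause(s); 2 remain; assigned so far: [3, 4]
unit clause [-1] forces x1=F; simplify:
  satisfied 2 clause(s); 0 remain; assigned so far: [1, 3, 4]

Answer: x1=F x3=F x4=F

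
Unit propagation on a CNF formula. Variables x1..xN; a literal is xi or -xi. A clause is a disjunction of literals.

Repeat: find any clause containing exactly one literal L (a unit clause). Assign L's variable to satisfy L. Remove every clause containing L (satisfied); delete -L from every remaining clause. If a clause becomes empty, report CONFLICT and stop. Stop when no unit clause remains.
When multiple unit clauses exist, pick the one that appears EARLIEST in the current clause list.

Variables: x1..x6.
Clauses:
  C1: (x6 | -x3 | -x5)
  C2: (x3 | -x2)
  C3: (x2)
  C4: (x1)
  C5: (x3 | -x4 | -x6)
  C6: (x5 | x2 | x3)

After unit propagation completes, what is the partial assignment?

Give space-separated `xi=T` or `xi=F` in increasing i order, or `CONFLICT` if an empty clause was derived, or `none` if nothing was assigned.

unit clause [2] forces x2=T; simplify:
  drop -2 from [3, -2] -> [3]
  satisfied 2 clause(s); 4 remain; assigned so far: [2]
unit clause [3] forces x3=T; simplify:
  drop -3 from [6, -3, -5] -> [6, -5]
  satisfied 2 clause(s); 2 remain; assigned so far: [2, 3]
unit clause [1] forces x1=T; simplify:
  satisfied 1 clause(s); 1 remain; assigned so far: [1, 2, 3]

Answer: x1=T x2=T x3=T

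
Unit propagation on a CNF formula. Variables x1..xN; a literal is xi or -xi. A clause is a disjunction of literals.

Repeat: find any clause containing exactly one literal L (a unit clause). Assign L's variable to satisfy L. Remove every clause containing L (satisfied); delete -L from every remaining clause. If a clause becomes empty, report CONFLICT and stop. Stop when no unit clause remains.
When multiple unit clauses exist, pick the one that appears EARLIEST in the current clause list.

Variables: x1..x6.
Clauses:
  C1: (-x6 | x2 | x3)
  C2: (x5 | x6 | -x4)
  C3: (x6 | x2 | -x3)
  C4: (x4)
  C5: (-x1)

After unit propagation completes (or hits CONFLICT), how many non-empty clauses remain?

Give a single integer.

unit clause [4] forces x4=T; simplify:
  drop -4 from [5, 6, -4] -> [5, 6]
  satisfied 1 clause(s); 4 remain; assigned so far: [4]
unit clause [-1] forces x1=F; simplify:
  satisfied 1 clause(s); 3 remain; assigned so far: [1, 4]

Answer: 3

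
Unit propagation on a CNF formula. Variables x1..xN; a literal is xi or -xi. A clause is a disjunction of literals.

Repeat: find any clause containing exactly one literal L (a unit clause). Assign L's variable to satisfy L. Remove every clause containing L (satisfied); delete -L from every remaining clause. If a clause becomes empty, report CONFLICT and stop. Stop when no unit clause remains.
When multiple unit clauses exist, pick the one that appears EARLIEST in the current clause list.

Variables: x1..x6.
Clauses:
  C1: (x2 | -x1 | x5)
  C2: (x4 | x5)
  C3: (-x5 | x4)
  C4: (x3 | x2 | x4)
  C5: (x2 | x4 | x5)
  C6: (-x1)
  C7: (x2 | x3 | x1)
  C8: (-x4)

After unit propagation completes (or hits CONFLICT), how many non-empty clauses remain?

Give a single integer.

unit clause [-1] forces x1=F; simplify:
  drop 1 from [2, 3, 1] -> [2, 3]
  satisfied 2 clause(s); 6 remain; assigned so far: [1]
unit clause [-4] forces x4=F; simplify:
  drop 4 from [4, 5] -> [5]
  drop 4 from [-5, 4] -> [-5]
  drop 4 from [3, 2, 4] -> [3, 2]
  drop 4 from [2, 4, 5] -> [2, 5]
  satisfied 1 clause(s); 5 remain; assigned so far: [1, 4]
unit clause [5] forces x5=T; simplify:
  drop -5 from [-5] -> [] (empty!)
  satisfied 2 clause(s); 3 remain; assigned so far: [1, 4, 5]
CONFLICT (empty clause)

Answer: 2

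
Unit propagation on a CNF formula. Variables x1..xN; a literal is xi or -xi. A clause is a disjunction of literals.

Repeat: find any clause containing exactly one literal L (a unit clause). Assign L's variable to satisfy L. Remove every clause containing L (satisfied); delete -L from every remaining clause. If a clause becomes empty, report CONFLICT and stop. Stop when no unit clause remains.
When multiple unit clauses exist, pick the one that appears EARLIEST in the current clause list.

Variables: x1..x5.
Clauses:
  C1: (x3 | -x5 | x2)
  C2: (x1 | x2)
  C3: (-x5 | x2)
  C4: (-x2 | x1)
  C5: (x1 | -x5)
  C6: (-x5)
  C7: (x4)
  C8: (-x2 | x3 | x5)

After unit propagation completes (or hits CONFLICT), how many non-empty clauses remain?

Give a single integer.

unit clause [-5] forces x5=F; simplify:
  drop 5 from [-2, 3, 5] -> [-2, 3]
  satisfied 4 clause(s); 4 remain; assigned so far: [5]
unit clause [4] forces x4=T; simplify:
  satisfied 1 clause(s); 3 remain; assigned so far: [4, 5]

Answer: 3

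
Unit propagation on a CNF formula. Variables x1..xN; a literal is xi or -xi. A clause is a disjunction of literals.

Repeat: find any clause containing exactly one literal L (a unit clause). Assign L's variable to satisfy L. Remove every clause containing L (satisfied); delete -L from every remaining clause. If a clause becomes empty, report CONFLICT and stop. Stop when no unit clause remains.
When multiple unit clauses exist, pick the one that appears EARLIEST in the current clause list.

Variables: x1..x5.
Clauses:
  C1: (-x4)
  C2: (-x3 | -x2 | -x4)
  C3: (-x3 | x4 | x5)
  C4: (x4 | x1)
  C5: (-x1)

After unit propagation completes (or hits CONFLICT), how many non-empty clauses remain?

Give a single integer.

Answer: 1

Derivation:
unit clause [-4] forces x4=F; simplify:
  drop 4 from [-3, 4, 5] -> [-3, 5]
  drop 4 from [4, 1] -> [1]
  satisfied 2 clause(s); 3 remain; assigned so far: [4]
unit clause [1] forces x1=T; simplify:
  drop -1 from [-1] -> [] (empty!)
  satisfied 1 clause(s); 2 remain; assigned so far: [1, 4]
CONFLICT (empty clause)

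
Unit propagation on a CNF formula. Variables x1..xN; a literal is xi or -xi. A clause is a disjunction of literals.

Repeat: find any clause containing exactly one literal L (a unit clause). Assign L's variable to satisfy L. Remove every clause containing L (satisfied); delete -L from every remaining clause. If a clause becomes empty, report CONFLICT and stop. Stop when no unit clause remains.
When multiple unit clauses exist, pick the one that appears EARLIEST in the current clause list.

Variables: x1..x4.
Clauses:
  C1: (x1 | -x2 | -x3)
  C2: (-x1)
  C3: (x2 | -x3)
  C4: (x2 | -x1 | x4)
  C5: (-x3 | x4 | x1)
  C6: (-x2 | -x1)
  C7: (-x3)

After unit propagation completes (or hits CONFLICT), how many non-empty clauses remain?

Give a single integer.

unit clause [-1] forces x1=F; simplify:
  drop 1 from [1, -2, -3] -> [-2, -3]
  drop 1 from [-3, 4, 1] -> [-3, 4]
  satisfied 3 clause(s); 4 remain; assigned so far: [1]
unit clause [-3] forces x3=F; simplify:
  satisfied 4 clause(s); 0 remain; assigned so far: [1, 3]

Answer: 0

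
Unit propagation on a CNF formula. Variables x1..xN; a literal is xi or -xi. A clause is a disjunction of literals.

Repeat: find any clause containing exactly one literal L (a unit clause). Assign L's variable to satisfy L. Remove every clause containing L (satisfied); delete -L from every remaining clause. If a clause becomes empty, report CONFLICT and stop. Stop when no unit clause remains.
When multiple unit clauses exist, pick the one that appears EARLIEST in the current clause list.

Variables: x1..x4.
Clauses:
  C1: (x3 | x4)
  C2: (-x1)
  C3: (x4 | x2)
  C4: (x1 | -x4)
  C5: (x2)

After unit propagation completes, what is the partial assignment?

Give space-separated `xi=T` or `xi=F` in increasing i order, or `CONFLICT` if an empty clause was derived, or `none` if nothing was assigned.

Answer: x1=F x2=T x3=T x4=F

Derivation:
unit clause [-1] forces x1=F; simplify:
  drop 1 from [1, -4] -> [-4]
  satisfied 1 clause(s); 4 remain; assigned so far: [1]
unit clause [-4] forces x4=F; simplify:
  drop 4 from [3, 4] -> [3]
  drop 4 from [4, 2] -> [2]
  satisfied 1 clause(s); 3 remain; assigned so far: [1, 4]
unit clause [3] forces x3=T; simplify:
  satisfied 1 clause(s); 2 remain; assigned so far: [1, 3, 4]
unit clause [2] forces x2=T; simplify:
  satisfied 2 clause(s); 0 remain; assigned so far: [1, 2, 3, 4]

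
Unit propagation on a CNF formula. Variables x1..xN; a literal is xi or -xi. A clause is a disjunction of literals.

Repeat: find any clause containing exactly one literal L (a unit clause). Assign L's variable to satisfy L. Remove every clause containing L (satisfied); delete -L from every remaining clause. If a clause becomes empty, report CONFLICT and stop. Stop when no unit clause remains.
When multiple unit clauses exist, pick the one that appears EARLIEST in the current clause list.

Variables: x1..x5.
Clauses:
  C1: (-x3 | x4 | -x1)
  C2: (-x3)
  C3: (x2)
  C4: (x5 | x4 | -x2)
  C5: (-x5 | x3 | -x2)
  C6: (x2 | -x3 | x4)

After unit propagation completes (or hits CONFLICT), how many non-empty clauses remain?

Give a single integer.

unit clause [-3] forces x3=F; simplify:
  drop 3 from [-5, 3, -2] -> [-5, -2]
  satisfied 3 clause(s); 3 remain; assigned so far: [3]
unit clause [2] forces x2=T; simplify:
  drop -2 from [5, 4, -2] -> [5, 4]
  drop -2 from [-5, -2] -> [-5]
  satisfied 1 clause(s); 2 remain; assigned so far: [2, 3]
unit clause [-5] forces x5=F; simplify:
  drop 5 from [5, 4] -> [4]
  satisfied 1 clause(s); 1 remain; assigned so far: [2, 3, 5]
unit clause [4] forces x4=T; simplify:
  satisfied 1 clause(s); 0 remain; assigned so far: [2, 3, 4, 5]

Answer: 0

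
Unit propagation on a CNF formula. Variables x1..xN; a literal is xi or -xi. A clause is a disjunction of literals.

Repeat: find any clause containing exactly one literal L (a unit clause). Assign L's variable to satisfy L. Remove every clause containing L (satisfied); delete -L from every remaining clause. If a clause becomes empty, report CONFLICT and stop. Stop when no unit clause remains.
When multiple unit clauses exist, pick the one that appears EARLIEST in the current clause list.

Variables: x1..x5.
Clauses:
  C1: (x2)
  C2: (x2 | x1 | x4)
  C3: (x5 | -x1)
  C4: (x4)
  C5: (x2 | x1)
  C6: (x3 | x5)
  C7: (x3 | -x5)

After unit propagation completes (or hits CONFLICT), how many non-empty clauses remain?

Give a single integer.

unit clause [2] forces x2=T; simplify:
  satisfied 3 clause(s); 4 remain; assigned so far: [2]
unit clause [4] forces x4=T; simplify:
  satisfied 1 clause(s); 3 remain; assigned so far: [2, 4]

Answer: 3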